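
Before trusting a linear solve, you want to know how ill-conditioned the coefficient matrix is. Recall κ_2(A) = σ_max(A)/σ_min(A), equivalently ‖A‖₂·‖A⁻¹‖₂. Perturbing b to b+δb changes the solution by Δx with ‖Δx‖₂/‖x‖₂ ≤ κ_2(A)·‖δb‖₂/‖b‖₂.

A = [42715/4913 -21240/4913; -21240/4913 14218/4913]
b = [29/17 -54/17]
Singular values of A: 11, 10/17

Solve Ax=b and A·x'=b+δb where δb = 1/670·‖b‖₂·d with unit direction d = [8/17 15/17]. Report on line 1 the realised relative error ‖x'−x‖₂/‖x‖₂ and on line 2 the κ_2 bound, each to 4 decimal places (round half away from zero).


σ_max = 11, σ_min = 10/17
κ = σ_max/σ_min = 11/(10/17) = 18.7000
perturbation bound = 18.7000·1/670 = 0.0279
solve Ax = b  →  x = [-1.3594 -3.1283]
‖b‖ = 3.6056, ‖x‖ = 3.4109
Δx = A⁻¹·δb where δb = 1/670·3.6056·d; ‖Δx‖ = 0.0091
realised ‖Δx‖/‖x‖ = 0.0027
so the bound overstates the realised error by a factor of ≈ 10.4062 (computed from the unrounded values)

0.0027
0.0279


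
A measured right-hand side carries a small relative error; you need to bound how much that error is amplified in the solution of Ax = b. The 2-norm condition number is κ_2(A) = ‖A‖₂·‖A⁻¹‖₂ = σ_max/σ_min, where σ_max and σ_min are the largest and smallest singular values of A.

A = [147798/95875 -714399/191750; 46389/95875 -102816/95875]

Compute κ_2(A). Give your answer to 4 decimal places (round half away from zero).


118.0000

M = AᵀA = [2953377/1131325 -1416933/226265; -1416933/226265 68018517/4525300]. tr(M)=245637/13924, det(M)=194481/8702500
solving λ² − 245637/13924·λ + 194481/8702500 = 0 gives λ = 441/25, 441/348100
κ = σ_max/σ_min = (21/5)/(21/590) = 118.0000


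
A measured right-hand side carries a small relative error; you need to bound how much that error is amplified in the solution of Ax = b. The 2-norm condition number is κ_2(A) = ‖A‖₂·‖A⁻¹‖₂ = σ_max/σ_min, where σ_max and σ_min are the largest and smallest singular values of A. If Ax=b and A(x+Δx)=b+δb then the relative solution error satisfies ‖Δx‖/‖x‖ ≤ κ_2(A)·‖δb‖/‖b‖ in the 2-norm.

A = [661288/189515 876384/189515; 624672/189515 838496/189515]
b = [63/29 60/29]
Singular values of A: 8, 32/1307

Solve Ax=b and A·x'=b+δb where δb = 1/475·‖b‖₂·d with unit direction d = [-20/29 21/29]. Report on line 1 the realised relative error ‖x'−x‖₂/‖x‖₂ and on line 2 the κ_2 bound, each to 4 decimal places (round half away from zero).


largest singular value 8, smallest 32/1307
condition number: 8 ÷ (32/1307) = 326.7500
perturbation bound = 326.7500·1/475 = 0.6879
solve Ax = b  →  x = [0.2250 0.3000]
2-norm of b is 3.0000; of x, 0.3750
with δb = [-0.0044 0.0046], A·Δx = δb → ‖Δx‖ = 0.2580
realised ‖Δx‖/‖x‖ = 0.6879
tightness: 0.6879 against a bound of 0.6879; the bound is attained (ratio 1)

0.6879
0.6879


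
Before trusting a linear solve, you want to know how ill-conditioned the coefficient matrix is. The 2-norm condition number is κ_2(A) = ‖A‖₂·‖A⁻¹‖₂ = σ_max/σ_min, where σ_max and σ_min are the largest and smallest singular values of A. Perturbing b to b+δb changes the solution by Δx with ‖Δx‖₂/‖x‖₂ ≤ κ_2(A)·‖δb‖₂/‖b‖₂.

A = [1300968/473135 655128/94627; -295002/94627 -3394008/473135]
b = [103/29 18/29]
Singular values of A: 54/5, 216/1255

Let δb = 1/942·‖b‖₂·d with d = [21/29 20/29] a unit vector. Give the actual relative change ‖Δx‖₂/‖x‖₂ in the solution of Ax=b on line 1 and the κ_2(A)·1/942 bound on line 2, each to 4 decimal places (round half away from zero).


0.0013
0.0666

σ_max = 54/5, σ_min = 216/1255
condition number: (54/5) ÷ (216/1255) = 62.7500
perturbation bound = 62.7500·1/942 = 0.0666
solve Ax = b  →  x = [-16.0185 6.8750]
‖b‖ = 3.6056, ‖x‖ = 17.4315
with δb = [0.0028 0.0026], A·Δx = δb → ‖Δx‖ = 0.0222
relative error = 0.0013
so the bound overstates the realised error by a factor of ≈ 52.2141 (computed from the unrounded values)


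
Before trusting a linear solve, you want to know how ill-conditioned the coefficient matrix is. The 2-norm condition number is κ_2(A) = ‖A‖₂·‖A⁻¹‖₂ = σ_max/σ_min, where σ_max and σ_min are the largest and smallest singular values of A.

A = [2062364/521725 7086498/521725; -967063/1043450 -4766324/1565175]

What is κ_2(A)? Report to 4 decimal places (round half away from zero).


AᵀA = [10677330113/647702500 27453588862/485776875; 27453588862/485776875 282381873652/1457330625]; tr = 1960997545/9326916, det = 707281/2331729
eigenvalues of AᵀA: λ = (tr ± √(tr²−4·det))/2 = 841/4, 3364/2331729
κ = σ_max/σ_min = (29/2)/(58/1527) = 381.7500

381.7500


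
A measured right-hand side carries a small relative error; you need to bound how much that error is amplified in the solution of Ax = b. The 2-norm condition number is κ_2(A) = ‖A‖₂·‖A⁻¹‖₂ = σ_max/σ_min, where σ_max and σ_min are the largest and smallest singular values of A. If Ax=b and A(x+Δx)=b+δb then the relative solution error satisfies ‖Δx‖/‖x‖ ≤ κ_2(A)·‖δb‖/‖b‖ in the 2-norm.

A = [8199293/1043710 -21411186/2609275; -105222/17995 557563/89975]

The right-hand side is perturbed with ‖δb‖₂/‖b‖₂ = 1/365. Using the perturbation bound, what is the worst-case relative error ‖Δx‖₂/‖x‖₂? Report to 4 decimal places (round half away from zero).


form AᵀA = [4178940046849/43573222564 -5484719703519/54466528205; -5484719703519/54466528205 28795440862381/272332641025] with trace 261183429989/1295280100 and determinant 25411681/51811204
solving λ² − 261183429989/1295280100·λ + 25411681/51811204 = 0 gives λ = 5041/25, 126025/51811204
so κ_2 = √((5041/25) / (126025/51811204)) = 287.9200
worst-case relative error ≤ 287.9200 × 1/365 = 0.7888

0.7888


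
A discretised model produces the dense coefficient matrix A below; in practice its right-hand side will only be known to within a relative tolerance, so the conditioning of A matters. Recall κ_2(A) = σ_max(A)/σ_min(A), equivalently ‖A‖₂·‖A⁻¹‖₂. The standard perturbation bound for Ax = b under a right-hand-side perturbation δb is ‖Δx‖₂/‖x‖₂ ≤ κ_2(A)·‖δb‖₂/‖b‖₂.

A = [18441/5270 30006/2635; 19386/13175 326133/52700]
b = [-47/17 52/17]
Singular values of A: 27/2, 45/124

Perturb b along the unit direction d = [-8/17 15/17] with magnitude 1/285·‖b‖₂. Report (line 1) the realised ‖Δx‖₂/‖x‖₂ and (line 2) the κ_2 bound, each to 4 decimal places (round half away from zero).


from the listed singular values, σ₁ = 27/2, σ_n = 45/124
κ = σ_max/σ_min = (27/2)/(45/124) = 37.2000
κ_2(A)·‖δb‖/‖b‖ = 0.1305
solve Ax = b  →  x = [-10.6021 3.0151]
2-norm of b is 4.1231; of x, 11.0225
δb = ε·‖b‖·d = [-0.0068 0.0128]; solving A·Δx = δb gives ‖Δx‖ = 0.0399
realised ‖Δx‖/‖x‖ = 0.0036
tightness: 0.0036 against a bound of 0.1305 (unrounded ratio ≈ 0.0277)

0.0036
0.1305


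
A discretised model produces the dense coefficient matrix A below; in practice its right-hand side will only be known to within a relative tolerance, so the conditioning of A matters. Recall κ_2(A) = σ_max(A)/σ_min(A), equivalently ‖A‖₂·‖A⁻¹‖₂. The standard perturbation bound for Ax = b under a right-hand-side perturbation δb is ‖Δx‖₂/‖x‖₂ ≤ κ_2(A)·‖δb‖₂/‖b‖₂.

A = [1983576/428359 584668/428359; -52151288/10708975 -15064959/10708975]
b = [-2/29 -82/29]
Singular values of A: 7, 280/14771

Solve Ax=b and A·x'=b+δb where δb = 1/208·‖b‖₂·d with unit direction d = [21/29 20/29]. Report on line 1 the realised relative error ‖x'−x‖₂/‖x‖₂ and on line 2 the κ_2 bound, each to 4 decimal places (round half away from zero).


0.0068
1.7754

from the listed singular values, σ₁ = 7, σ_n = 280/14771
κ = σ_max/σ_min = 7/(280/14771) = 369.2750
worst-case relative error ≤ 369.2750 × 1/208 = 1.7754
solve Ax = b  →  x = [29.8163 -101.2069]
2-norm of b is 2.8284; of x, 105.5075
Δx = A⁻¹·δb where δb = 1/208·2.8284·d; ‖Δx‖ = 0.7174
realised ‖Δx‖/‖x‖ = 0.0068
so the bound overstates the realised error by a factor of ≈ 261.1178 (computed from the unrounded values)


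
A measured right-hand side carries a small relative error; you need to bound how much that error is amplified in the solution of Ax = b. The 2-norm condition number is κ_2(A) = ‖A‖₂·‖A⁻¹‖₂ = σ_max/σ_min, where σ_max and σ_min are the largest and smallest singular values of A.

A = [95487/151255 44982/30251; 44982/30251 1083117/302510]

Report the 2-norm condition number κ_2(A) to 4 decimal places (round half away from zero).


358.0000

M = AᵀA = [353267901/135373225 169559649/27074645; 169559649/27074645 8138937681/541492900]. tr(M)=11304153/640820, det(M)=194481/80102500
λ_max, λ_min = (11304153/640820 ± √3194497174333689/10266256810000)/2 = 441/25, 441/3204100
σ_max=√(441/25)=(21/5), σ_min=√(441/3204100)=(21/1790) → κ = 358.0000


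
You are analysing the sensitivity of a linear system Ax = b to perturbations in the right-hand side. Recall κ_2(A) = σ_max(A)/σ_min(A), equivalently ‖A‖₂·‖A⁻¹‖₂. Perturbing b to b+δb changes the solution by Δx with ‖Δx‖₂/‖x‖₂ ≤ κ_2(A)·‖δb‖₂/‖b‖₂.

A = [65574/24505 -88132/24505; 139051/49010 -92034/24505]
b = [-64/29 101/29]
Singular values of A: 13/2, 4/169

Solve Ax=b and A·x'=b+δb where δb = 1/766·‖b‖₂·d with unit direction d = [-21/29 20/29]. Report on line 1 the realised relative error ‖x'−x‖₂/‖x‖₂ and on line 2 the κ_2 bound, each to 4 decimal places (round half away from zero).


from the listed singular values, σ₁ = 13/2, σ_n = 4/169
condition number: (13/2) ÷ (4/169) = 274.6250
worst-case relative error ≤ 274.6250 × 1/766 = 0.3585
solve Ax = b  →  x = [135.2923 101.2769]
2-norm of b is 4.1231; of x, 169.0001
Δx = A⁻¹·δb where δb = 1/766·4.1231·d; ‖Δx‖ = 0.2274
relative error = 0.0013
so the bound overstates the realised error by a factor of ≈ 266.4255 (computed from the unrounded values)

0.0013
0.3585


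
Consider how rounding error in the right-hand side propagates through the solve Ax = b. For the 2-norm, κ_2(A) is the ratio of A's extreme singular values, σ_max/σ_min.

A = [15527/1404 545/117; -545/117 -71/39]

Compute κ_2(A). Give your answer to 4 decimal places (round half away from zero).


form AᵀA = [1679641/11664 58315/972; 58315/972 2026/81] with trace 1971385/11664 and determinant 28561/11664
char-poly roots: 169 and 169/11664
σ_max=√169=13, σ_min=√(169/11664)=(13/108) → κ = 108.0000

108.0000


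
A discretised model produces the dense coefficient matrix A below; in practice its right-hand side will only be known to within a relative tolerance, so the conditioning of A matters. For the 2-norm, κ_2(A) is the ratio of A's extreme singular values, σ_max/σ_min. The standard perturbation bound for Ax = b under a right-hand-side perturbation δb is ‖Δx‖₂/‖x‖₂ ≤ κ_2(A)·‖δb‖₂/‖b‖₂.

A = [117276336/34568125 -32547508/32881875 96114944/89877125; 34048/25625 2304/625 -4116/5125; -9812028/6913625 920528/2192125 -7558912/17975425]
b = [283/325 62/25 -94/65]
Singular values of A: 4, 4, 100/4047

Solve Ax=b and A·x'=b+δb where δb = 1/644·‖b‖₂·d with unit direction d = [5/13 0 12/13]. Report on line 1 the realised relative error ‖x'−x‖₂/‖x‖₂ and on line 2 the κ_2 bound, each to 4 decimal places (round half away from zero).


0.0047
0.2514

σ_max = 4, σ_min = 100/4047
κ_2(A) = 4 / (100/4047) = 161.8800
perturbation bound = 161.8800·1/644 = 0.2514
solve Ax = b  →  x = [9.0468 -10.8516 -37.9304]
‖b‖ = 3.0000, ‖x‖ = 40.4762
with δb = [0.0018 0.0000 0.0043], A·Δx = δb → ‖Δx‖ = 0.1885
relative error = 0.0047
so the bound overstates the realised error by a factor of ≈ 53.9682 (computed from the unrounded values)


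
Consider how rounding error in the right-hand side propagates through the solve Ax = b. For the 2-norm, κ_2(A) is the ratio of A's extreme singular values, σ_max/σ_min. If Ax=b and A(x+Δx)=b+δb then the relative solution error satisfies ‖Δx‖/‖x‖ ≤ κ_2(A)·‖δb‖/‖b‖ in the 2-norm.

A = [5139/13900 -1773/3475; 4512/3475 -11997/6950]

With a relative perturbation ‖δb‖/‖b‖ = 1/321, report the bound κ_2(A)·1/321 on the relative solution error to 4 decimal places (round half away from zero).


M = AᵀA = [2817117/1545680 -938979/386420; -938979/386420 1252017/386420]. tr(M)=1565037/309136, det(M)=729/1236544
solving λ² − 1565037/309136·λ + 729/1236544 = 0 gives λ = 81/16, 9/77284
σ_max=√(81/16)=(9/4), σ_min=√(9/77284)=(3/278) → κ = 208.5000
κ_2(A)·‖δb‖/‖b‖ = 0.6495

0.6495


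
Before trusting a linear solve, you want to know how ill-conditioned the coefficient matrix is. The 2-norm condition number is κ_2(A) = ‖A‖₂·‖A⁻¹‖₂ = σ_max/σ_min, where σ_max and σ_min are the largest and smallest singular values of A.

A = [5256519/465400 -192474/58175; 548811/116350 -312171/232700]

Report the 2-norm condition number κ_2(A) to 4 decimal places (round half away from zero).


358.0000

M = AᵀA = [192012356313/1281640000 -7000391223/160205000; -7000391223/160205000 4083967953/320410000]. tr(M)=333357165/2050624, det(M)=6765201/32809984
λ_max, λ_min = (333357165/2050624 ± √111123531235953369/4205058789376)/2 = 2601/16, 2601/2050624
κ_2(A) = √(λ_max/λ_min) = √((2601/16) / (2601/2050624)) = 358.0000


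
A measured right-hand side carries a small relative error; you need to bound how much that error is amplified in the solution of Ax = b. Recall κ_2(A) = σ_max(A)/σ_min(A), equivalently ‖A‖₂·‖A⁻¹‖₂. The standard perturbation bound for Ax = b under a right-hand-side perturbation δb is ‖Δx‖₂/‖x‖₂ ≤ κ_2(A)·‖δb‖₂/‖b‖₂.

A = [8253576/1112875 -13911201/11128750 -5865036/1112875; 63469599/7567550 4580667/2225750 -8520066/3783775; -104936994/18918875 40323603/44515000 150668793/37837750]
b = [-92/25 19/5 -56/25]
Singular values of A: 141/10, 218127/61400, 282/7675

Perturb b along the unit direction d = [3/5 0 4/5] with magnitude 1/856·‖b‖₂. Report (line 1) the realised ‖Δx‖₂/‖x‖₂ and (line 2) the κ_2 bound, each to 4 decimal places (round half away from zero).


largest singular value 141/10, smallest 282/7675
κ = σ_max/σ_min = (141/10)/(282/7675) = 383.7500
perturbation bound = 383.7500·1/856 = 0.4483
solve Ax = b  →  x = [-36.6701 75.8948 -68.9071]
2-norm of b is 5.7446; of x, 108.8711
re-solving with b+δb shifts x by Δx of norm 0.1826
relative error = 0.0017
so the bound overstates the realised error by a factor of ≈ 267.2235 (computed from the unrounded values)

0.0017
0.4483


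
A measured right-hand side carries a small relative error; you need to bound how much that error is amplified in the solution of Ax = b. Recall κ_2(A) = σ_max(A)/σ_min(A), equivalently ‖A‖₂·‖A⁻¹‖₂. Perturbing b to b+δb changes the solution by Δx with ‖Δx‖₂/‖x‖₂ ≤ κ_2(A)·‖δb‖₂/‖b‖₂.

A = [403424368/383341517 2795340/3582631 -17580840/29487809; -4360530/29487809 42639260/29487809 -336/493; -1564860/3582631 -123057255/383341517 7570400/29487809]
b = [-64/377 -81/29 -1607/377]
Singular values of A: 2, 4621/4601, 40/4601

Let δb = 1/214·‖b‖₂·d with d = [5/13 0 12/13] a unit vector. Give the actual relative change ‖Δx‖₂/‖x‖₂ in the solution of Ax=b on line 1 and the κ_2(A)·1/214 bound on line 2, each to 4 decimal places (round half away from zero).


largest singular value 2, smallest 40/4601
κ_2(A) = 2 / (40/4601) = 230.0500
perturbation bound = 230.0500·1/214 = 1.0750
solve Ax = b  →  x = [-80.6885 -201.4185 -405.7353]
2-norm of b is 5.0990; of x, 460.1100
Δx = A⁻¹·δb where δb = 1/214·5.0990·d; ‖Δx‖ = 2.7407
dividing the unrounded norms, ‖Δx‖/‖x‖ = 0.0060
so the bound overstates the realised error by a factor of ≈ 180.4700 (computed from the unrounded values)

0.0060
1.0750


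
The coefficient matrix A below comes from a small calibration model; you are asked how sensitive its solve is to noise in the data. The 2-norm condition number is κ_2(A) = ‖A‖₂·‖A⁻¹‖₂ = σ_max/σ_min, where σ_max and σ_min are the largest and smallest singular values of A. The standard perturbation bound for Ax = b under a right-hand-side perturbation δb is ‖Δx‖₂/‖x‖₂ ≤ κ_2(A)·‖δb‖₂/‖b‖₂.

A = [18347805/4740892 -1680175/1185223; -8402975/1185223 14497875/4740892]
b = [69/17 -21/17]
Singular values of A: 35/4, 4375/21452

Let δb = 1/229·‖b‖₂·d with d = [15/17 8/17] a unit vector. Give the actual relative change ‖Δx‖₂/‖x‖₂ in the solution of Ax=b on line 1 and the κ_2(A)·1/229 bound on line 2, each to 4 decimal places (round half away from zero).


0.0062
0.1874

σ_max = 35/4, σ_min = 4375/21452
κ_2(A) = (35/4) / (4375/21452) = 42.9040
worst-case relative error ≤ 42.9040 × 1/229 = 0.1874
solve Ax = b  →  x = [5.9742 13.4465]
2-norm of b is 4.2426; of x, 14.7139
δb = ε·‖b‖·d = [0.0163 0.0087]; solving A·Δx = δb gives ‖Δx‖ = 0.0908
realised ‖Δx‖/‖x‖ = 0.0062
so the bound overstates the realised error by a factor of ≈ 30.3459 (computed from the unrounded values)


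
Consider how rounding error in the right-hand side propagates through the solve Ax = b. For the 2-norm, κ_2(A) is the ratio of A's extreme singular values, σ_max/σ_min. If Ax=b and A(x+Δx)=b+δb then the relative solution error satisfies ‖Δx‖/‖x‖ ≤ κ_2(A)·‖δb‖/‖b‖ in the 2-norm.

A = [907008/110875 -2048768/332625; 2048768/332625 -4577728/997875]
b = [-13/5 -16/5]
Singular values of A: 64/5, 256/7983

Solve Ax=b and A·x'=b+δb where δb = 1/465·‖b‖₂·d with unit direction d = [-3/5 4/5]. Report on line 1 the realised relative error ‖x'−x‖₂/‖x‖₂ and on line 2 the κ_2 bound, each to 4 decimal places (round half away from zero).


0.0089
0.8584

σ_max = 64/5, σ_min = 256/7983
condition number: (64/5) ÷ (256/7983) = 399.1500
κ_2(A)·‖δb‖/‖b‖ = 0.8584
solve Ax = b  →  x = [-18.9602 -24.7594]
‖b‖ = 4.1231, ‖x‖ = 31.1852
δb = ε·‖b‖·d = [-0.0053 0.0071]; solving A·Δx = δb gives ‖Δx‖ = 0.2765
relative error = 0.0089
realised/bound (from unrounded values) ≈ 0.0103


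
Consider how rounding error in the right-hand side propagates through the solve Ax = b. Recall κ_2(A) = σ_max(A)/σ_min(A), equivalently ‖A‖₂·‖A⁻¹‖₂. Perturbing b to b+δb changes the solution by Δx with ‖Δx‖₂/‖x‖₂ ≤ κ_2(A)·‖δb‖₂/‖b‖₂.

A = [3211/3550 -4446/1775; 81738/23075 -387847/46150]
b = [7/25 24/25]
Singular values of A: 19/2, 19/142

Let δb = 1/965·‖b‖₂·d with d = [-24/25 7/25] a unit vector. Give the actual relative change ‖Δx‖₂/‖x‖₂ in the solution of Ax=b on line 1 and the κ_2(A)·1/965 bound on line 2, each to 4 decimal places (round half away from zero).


0.0736
0.0736

σ_max = 19/2, σ_min = 19/142
κ_2(A) = (19/2) / (19/142) = 71.0000
κ_2(A)·‖δb‖/‖b‖ = 0.0736
solve Ax = b  →  x = [0.0405 -0.0972]
‖b‖ = 1.0000, ‖x‖ = 0.1053
re-solving with b+δb shifts x by Δx of norm 0.0077
dividing the unrounded norms, ‖Δx‖/‖x‖ = 0.0736
tightness: 0.0736 against a bound of 0.0736; the bound is attained (ratio 1)


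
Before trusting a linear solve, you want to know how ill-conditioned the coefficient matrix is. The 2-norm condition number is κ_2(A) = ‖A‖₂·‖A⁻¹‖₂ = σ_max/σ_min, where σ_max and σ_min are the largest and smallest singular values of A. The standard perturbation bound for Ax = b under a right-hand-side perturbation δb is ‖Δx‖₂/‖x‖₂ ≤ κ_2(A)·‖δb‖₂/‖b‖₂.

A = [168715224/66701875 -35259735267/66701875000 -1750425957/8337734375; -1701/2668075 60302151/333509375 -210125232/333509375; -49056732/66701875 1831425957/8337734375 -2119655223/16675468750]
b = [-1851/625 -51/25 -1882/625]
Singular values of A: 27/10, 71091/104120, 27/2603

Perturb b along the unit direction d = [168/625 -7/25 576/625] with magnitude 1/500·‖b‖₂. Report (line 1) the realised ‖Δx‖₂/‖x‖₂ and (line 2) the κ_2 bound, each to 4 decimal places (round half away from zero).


σ_max = 27/10, σ_min = 27/2603
κ = σ_max/σ_min = (27/10)/(27/2603) = 260.3000
worst-case relative error ≤ 260.3000 × 1/500 = 0.5206
solve Ax = b  →  x = [-64.2105 -271.9555 -74.7435]
‖b‖₂ = 4.6904 and ‖x‖₂ = 289.2565
δb = ε·‖b‖·d = [0.0025 -0.0026 0.0086]; solving A·Δx = δb gives ‖Δx‖ = 0.9044
realised ‖Δx‖/‖x‖ = 0.0031
so the bound overstates the realised error by a factor of ≈ 166.5082 (computed from the unrounded values)

0.0031
0.5206


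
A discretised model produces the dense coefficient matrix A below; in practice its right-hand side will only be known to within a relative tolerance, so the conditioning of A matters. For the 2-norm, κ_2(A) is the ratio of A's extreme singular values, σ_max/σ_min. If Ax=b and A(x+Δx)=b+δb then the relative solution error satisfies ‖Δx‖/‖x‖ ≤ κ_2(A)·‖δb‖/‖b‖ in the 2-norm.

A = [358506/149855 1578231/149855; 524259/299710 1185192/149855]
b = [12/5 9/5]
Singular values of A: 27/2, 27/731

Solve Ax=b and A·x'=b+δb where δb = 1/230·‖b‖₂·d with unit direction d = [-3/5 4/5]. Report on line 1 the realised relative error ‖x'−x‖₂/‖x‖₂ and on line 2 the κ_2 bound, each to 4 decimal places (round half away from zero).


largest singular value 27/2, smallest 27/731
condition number: (27/2) ÷ (27/731) = 365.5000
perturbation bound = 365.5000·1/230 = 1.5891
solve Ax = b  →  x = [0.0488 0.2168]
‖b‖ = 3.0000, ‖x‖ = 0.2222
Δx = A⁻¹·δb where δb = 1/230·3.0000·d; ‖Δx‖ = 0.3531
relative error = 1.5891
realised/bound = 1 exactly: the bound is attained for this b and d

1.5891
1.5891


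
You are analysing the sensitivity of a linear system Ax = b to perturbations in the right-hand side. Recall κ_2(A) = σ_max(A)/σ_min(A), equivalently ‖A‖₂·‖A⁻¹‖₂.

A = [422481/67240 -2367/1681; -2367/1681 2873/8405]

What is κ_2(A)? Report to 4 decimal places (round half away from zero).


264.0000

form AᵀA = [111513681/2689600 -125451/13448; -125451/13448 88234/42025] with trace 69697/1600 and determinant 1089/40000
λ_max, λ_min = (69697/1600 ± √194295721/102400)/2 = 1089/25, 1/1600
κ_2(A) = √(λ_max/λ_min) = √((1089/25) / (1/1600)) = 264.0000


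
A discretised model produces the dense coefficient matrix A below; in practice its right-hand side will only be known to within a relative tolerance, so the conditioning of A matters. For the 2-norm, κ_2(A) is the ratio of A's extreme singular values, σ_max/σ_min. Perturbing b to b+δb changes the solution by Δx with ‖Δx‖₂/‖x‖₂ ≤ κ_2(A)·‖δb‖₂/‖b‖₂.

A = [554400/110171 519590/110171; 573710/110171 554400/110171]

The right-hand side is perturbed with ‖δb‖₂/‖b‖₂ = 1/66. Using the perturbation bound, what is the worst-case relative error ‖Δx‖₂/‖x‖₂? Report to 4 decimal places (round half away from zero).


1.9848

M = AᵀA = [756840100/14432401 720720000/14432401; 720720000/14432401 686484100/14432401]. tr(M)=1716200/17161, det(M)=10000/17161
λ_max, λ_min = (1716200/17161 ± √2944656000000/294499921)/2 = 100, 100/17161
so κ_2 = √(100 / (100/17161)) = 131.0000
worst-case relative error ≤ 131.0000 × 1/66 = 1.9848


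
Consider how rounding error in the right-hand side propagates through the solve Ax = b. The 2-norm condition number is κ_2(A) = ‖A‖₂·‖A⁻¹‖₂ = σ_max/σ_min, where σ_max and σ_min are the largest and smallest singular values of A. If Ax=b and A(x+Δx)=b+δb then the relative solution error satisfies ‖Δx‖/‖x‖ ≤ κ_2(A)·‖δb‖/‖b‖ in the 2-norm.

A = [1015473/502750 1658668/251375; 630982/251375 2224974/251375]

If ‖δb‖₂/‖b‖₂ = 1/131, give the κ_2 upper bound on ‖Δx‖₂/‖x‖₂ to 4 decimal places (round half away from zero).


form AᵀA = [104949542041/10110302500 89843393178/2527575625; 89843393178/2527575625 308067553396/2527575625] with trace 2139551609/16176484 and determinant 6996025/4044121
λ_max, λ_min = (2139551609/16176484 ± √4575870350190871281/261678634602256)/2 = 529/4, 52900/4044121
σ_max=√(529/4)=(23/2), σ_min=√(52900/4044121)=(230/2011) → κ = 100.5500
bound on ‖Δx‖/‖x‖: κ·ε = 100.5500·1/131 = 0.7676

0.7676


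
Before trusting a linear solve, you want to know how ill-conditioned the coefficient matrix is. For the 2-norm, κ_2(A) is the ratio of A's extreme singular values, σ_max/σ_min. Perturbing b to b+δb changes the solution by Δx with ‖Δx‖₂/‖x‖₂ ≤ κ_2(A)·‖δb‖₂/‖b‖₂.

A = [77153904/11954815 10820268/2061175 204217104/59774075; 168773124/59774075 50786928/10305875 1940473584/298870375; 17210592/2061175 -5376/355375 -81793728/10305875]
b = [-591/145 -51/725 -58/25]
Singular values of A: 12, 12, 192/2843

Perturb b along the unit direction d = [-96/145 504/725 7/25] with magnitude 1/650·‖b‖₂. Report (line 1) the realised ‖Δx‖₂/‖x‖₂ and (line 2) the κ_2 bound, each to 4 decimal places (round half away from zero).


σ_max = 12, σ_min = 192/2843
condition number: 12 ÷ (192/2843) = 177.6875
worst-case relative error ≤ 177.6875 × 1/650 = 0.2734
solve Ax = b  →  x = [11.9353 -23.8417 12.8946]
2-norm of b is 4.6904; of x, 29.6167
δb = ε·‖b‖·d = [-0.0048 0.0050 0.0020]; solving A·Δx = δb gives ‖Δx‖ = 0.1068
relative error = 0.0036
so the bound overstates the realised error by a factor of ≈ 75.7716 (computed from the unrounded values)

0.0036
0.2734


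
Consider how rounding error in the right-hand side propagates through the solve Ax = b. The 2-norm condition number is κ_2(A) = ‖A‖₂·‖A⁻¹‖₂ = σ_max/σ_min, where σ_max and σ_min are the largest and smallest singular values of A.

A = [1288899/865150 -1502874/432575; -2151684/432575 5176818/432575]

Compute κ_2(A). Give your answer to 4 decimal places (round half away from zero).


form AᵀA = [32288378841/1197575236 -19371844575/299393809; -19371844575/299393809 46492919784/299393809] with trace 1291479633/7086244 and determinant 531441/1771561
solving λ² − 1291479633/7086244·λ + 531441/1771561 = 0 gives λ = 729/4, 2916/1771561
σ_max=√(729/4)=(27/2), σ_min=√(2916/1771561)=(54/1331) → κ = 332.7500

332.7500


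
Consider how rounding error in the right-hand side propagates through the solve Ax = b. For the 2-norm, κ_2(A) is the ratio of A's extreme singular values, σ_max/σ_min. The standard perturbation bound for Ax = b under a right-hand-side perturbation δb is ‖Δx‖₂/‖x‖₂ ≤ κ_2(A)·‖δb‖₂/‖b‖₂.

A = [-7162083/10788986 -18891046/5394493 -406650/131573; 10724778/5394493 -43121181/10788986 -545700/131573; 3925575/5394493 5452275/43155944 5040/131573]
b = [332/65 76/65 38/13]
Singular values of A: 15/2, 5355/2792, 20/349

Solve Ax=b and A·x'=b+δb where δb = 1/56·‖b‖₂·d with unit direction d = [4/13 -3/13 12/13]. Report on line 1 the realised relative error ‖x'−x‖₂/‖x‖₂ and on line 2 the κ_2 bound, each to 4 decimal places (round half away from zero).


0.0268
2.3371

largest singular value 15/2, smallest 20/349
κ_2(A) = (15/2) / (20/349) = 130.8750
perturbation bound = 130.8750·1/56 = 2.3371
solve Ax = b  →  x = [9.6343 -47.5695 50.1770]
2-norm of b is 6.0000; of x, 69.8098
with δb = [0.0330 -0.0247 0.0989], A·Δx = δb → ‖Δx‖ = 1.8696
realised ‖Δx‖/‖x‖ = 0.0268
so the bound overstates the realised error by a factor of ≈ 87.2623 (computed from the unrounded values)


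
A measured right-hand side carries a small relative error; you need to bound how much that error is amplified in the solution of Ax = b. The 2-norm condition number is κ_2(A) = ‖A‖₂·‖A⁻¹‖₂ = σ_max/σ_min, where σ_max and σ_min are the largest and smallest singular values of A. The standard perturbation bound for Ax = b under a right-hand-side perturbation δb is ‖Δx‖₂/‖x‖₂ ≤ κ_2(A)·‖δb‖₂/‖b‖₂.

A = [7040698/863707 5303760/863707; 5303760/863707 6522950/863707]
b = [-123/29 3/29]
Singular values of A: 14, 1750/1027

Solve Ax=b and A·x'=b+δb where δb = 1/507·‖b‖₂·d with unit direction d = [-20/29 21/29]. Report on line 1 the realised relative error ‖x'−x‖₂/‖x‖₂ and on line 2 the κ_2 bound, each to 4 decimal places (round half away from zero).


0.0028
0.0162

from the listed singular values, σ₁ = 14, σ_n = 1750/1027
κ_2(A) = 14 / (1750/1027) = 8.2160
worst-case relative error ≤ 8.2160 × 1/507 = 0.0162
solve Ax = b  →  x = [-1.3694 1.1271]
‖b‖₂ = 4.2426 and ‖x‖₂ = 1.7736
δb = ε·‖b‖·d = [-0.0058 0.0061]; solving A·Δx = δb gives ‖Δx‖ = 0.0049
dividing the unrounded norms, ‖Δx‖/‖x‖ = 0.0028
tightness: 0.0028 against a bound of 0.0162 (unrounded ratio ≈ 0.1709)


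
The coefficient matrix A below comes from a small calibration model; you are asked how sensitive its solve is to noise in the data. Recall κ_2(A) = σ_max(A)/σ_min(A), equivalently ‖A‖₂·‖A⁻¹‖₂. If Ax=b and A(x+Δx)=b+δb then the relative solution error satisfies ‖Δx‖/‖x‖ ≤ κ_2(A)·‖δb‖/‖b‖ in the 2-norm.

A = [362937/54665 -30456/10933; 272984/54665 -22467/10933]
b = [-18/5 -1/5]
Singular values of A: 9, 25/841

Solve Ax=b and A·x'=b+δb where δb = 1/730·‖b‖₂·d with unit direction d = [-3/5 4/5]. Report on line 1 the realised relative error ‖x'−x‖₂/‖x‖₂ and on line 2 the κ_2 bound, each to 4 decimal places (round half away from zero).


0.0025
0.4147

largest singular value 9, smallest 25/841
condition number: 9 ÷ (25/841) = 302.7600
bound on ‖Δx‖/‖x‖: κ·ε = 302.7600·1/730 = 0.4147
solve Ax = b  →  x = [25.5692 62.2328]
‖b‖ = 3.6056, ‖x‖ = 67.2808
with δb = [-0.0030 0.0040], A·Δx = δb → ‖Δx‖ = 0.1662
relative error = 0.0025
so the bound overstates the realised error by a factor of ≈ 167.9431 (computed from the unrounded values)


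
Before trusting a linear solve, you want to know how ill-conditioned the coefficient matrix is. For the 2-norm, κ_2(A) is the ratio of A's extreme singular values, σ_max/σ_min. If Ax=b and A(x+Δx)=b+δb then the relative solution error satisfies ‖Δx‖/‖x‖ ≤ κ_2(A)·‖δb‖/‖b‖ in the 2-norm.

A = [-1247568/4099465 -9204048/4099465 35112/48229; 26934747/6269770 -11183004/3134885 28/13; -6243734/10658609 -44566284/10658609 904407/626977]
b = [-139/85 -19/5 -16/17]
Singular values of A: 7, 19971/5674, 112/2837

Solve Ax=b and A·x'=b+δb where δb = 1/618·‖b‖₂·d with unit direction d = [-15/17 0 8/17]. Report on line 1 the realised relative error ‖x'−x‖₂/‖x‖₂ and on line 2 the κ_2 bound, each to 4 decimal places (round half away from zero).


largest singular value 7, smallest 112/2837
condition number: 7 ÷ (112/2837) = 177.3125
perturbation bound = 177.3125·1/618 = 0.2869
solve Ax = b  →  x = [-5.0836 8.9280 23.1621]
‖b‖ = 4.2426, ‖x‖ = 25.3384
δb = ε·‖b‖·d = [-0.0061 0.0000 0.0032]; solving A·Δx = δb gives ‖Δx‖ = 0.1739
relative error = 0.0069
tightness: 0.0069 against a bound of 0.2869 (unrounded ratio ≈ 0.0239)

0.0069
0.2869


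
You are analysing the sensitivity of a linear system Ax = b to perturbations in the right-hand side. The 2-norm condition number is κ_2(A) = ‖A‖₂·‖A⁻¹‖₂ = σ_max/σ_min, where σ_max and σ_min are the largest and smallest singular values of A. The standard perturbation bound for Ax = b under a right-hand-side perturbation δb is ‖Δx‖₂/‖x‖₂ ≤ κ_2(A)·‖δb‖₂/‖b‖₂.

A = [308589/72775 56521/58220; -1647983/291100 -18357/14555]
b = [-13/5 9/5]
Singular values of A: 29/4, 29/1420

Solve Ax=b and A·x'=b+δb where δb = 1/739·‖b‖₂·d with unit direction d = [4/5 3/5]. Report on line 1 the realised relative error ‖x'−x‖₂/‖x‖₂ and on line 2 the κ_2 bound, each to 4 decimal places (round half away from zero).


from the listed singular values, σ₁ = 29/4, σ_n = 29/1420
condition number: (29/4) ÷ (29/1420) = 355.0000
perturbation bound = 355.0000·1/739 = 0.4804
solve Ax = b  →  x = [10.3448 -47.8621]
‖b‖ = 3.1623, ‖x‖ = 48.9673
re-solving with b+δb shifts x by Δx of norm 0.2095
realised ‖Δx‖/‖x‖ = 0.0043
tightness: 0.0043 against a bound of 0.4804 (unrounded ratio ≈ 0.0089)

0.0043
0.4804


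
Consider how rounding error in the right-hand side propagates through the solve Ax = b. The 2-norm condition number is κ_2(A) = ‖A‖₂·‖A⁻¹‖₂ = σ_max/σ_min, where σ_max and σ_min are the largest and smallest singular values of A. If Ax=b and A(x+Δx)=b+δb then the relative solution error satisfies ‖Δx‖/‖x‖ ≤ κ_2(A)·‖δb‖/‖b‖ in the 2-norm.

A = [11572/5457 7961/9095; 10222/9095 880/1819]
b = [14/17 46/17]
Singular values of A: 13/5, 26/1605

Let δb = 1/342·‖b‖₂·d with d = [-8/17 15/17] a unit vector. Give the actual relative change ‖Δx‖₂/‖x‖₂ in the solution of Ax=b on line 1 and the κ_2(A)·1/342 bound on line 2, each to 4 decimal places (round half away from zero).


σ_max = 13/5, σ_min = 26/1605
κ = σ_max/σ_min = (13/5)/(26/1605) = 160.5000
κ_2(A)·‖δb‖/‖b‖ = 0.4693
solve Ax = b  →  x = [-46.7751 114.2604]
‖b‖₂ = 2.8284 and ‖x‖₂ = 123.4639
re-solving with b+δb shifts x by Δx of norm 0.5105
realised ‖Δx‖/‖x‖ = 0.0041
realised/bound (from unrounded values) ≈ 0.0088

0.0041
0.4693


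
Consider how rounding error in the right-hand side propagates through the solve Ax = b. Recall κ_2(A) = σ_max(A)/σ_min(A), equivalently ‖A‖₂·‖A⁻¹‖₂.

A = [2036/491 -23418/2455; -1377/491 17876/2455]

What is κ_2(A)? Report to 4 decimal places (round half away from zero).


AᵀA = [6041425/241081 -14458860/241081; -14458860/241081 34718164/241081]; tr = 40759589/241081, det = 2856100/241081
solving λ² − 40759589/241081·λ + 2856100/241081 = 0 gives λ = 169, 16900/241081
κ_2(A) = √(λ_max/λ_min) = √(169 / (16900/241081)) = 49.1000

49.1000


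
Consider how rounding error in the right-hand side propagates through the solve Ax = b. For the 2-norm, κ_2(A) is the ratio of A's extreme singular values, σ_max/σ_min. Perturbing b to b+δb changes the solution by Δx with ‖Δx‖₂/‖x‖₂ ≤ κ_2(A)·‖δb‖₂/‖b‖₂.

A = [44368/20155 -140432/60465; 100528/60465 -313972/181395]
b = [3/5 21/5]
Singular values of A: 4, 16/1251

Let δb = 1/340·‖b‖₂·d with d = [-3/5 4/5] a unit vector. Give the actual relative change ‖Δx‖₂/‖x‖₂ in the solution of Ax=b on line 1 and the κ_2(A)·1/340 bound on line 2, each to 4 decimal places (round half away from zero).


0.0042
0.9199

from the listed singular values, σ₁ = 4, σ_n = 16/1251
condition number: 4 ÷ (16/1251) = 312.7500
κ_2(A)·‖δb‖/‖b‖ = 0.9199
solve Ax = b  →  x = [170.3728 161.2241]
2-norm of b is 4.2426; of x, 234.5637
with δb = [-0.0075 0.0100], A·Δx = δb → ‖Δx‖ = 0.9757
dividing the unrounded norms, ‖Δx‖/‖x‖ = 0.0042
so the bound overstates the realised error by a factor of ≈ 221.1488 (computed from the unrounded values)


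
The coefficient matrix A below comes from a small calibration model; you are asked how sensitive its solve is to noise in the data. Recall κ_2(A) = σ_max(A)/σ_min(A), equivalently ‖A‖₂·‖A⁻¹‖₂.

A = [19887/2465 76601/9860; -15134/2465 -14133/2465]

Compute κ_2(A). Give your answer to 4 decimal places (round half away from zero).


136.0000

form AᵀA = [24981229/243049 95156775/972196; 95156775/972196 362543209/3888784] with trace 906353/4624 and determinant 2401/1156
λ_max, λ_min = (906353/4624 ± √821298125025/21381376)/2 = 196, 49/4624
κ = σ_max/σ_min = 14/(7/68) = 136.0000


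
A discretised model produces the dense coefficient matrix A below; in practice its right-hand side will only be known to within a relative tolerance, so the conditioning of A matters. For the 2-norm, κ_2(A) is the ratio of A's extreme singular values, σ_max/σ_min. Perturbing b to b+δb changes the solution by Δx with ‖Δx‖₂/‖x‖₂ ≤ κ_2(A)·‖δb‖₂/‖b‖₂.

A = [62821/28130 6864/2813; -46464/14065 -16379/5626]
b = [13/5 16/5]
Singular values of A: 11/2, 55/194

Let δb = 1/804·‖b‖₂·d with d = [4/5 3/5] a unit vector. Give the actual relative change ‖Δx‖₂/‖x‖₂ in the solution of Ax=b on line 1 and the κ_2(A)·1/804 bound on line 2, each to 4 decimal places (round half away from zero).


σ_max = 11/2, σ_min = 55/194
κ_2(A) = (11/2) / (55/194) = 19.4000
κ_2(A)·‖δb‖/‖b‖ = 0.0241
solve Ax = b  →  x = [-9.8621 10.0915]
‖b‖₂ = 4.1231 and ‖x‖₂ = 14.1103
Δx = A⁻¹·δb where δb = 1/804·4.1231·d; ‖Δx‖ = 0.0181
dividing the unrounded norms, ‖Δx‖/‖x‖ = 0.0013
so the bound overstates the realised error by a factor of ≈ 18.8223 (computed from the unrounded values)

0.0013
0.0241


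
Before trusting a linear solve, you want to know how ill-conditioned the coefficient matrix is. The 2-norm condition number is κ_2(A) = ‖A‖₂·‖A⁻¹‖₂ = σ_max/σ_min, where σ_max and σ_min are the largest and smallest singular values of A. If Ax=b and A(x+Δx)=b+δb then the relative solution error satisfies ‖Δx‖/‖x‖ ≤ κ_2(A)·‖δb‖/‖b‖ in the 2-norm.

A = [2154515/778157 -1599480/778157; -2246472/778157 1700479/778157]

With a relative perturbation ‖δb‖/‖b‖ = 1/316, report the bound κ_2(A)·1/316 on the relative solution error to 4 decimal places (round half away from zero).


0.6793

form AᵀA = [11520298849/720009889 -8639931168/720009889; -8639931168/720009889 6480339001/720009889] with trace 18000637850/720009889 and determinant 9765625/720009889
λ_max, λ_min = (18000637850/720009889 ± √323994837620563560000/518414240257792321)/2 = 25, 390625/720009889
κ_2(A) = √(λ_max/λ_min) = √(25 / (390625/720009889)) = 214.6640
perturbation bound = 214.6640·1/316 = 0.6793


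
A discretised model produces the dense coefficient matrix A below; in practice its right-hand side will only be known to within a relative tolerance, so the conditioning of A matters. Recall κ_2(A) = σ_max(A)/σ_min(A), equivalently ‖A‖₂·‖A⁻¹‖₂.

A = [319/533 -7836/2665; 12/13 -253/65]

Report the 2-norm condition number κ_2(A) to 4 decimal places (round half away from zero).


65.0000

form AᵀA = [343825/284089 -1520640/284089; -1520640/284089 6760081/284089] with trace 4226/169 and determinant 25/169
char-poly roots: 25 and 1/169
κ_2(A) = √(λ_max/λ_min) = √(25 / (1/169)) = 65.0000


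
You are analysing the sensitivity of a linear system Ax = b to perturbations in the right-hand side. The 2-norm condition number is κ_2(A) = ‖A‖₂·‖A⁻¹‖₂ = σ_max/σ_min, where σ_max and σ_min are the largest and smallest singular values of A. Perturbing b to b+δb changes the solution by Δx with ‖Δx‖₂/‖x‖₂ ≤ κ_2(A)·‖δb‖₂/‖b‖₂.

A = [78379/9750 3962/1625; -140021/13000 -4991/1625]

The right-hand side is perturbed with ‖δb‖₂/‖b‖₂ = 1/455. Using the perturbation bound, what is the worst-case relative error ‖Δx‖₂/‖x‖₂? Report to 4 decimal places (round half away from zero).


0.2743

AᵀA = [10989808249/60840000 133547393/2535000; 133547393/2535000 1624301/105625]; tr = 19080649/97344, det = 60025/24336
solving λ² − 19080649/97344·λ + 60025/24336 = 0 gives λ = 196, 1225/97344
κ = σ_max/σ_min = 14/(35/312) = 124.8000
bound on ‖Δx‖/‖x‖: κ·ε = 124.8000·1/455 = 0.2743


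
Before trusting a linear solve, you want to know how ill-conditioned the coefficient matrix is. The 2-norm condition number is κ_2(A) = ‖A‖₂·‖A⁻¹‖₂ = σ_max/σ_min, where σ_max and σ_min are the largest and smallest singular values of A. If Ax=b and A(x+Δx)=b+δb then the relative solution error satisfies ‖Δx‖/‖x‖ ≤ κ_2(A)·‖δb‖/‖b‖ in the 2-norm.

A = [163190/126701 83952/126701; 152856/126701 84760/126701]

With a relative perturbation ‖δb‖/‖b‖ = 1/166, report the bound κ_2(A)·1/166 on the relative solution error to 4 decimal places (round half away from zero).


0.3870

form AᵀA = [59448196/19088161 31695840/19088161; 31695840/19088161 16922944/19088161] with trace 264260/66049 and determinant 256/66049
solving λ² − 264260/66049·λ + 256/66049 = 0 gives λ = 4, 64/66049
κ = σ_max/σ_min = 2/(8/257) = 64.2500
worst-case relative error ≤ 64.2500 × 1/166 = 0.3870
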